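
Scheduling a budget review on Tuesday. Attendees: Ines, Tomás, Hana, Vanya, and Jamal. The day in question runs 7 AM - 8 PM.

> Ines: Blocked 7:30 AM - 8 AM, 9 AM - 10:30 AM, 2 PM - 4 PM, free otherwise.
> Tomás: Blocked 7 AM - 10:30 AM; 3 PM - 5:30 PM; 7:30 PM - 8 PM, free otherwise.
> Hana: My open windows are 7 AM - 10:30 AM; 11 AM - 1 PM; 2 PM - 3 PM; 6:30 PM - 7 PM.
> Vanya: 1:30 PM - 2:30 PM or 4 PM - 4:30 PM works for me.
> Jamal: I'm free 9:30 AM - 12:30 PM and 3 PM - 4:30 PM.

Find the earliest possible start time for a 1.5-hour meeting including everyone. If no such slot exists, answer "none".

none

Ines free: 07:00-07:30, 08:00-09:00, 10:30-14:00, 16:00-20:00 (invert busy blocks within the working day).
Tomás free: 10:30-15:00, 17:30-19:30 (invert busy blocks within the working day).
Hana free: 07:00-10:30, 11:00-13:00, 14:00-15:00, 18:30-19:00.
Vanya free: 13:30-14:30, 16:00-16:30.
Jamal free: 09:30-12:30, 15:00-16:30.
Ines ∩ Tomás: 10:30-14:00, 17:30-19:30.
Ines ∩ Tomás ∩ Hana: 11:00-13:00, 18:30-19:00.
Ines ∩ Tomás ∩ Hana ∩ Vanya: ∅.
Ines ∩ Tomás ∩ Hana ∩ Vanya ∩ Jamal: ∅.
There is no time when everyone is free.
No common window is at least 90 minutes long.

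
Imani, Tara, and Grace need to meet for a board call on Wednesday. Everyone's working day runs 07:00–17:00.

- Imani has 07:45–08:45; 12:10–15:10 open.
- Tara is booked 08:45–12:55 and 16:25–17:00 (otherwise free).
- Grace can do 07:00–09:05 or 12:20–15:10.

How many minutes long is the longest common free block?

135

Imani free: 07:45-08:45, 12:10-15:10.
Tara free: 07:00-08:45, 12:55-16:25 (invert busy blocks within the working day).
Grace free: 07:00-09:05, 12:20-15:10.
Imani ∩ Tara: 07:45-08:45, 12:55-15:10.
Imani ∩ Tara ∩ Grace: 07:45-08:45, 12:55-15:10.
The longest is 12:55-15:10 at 135 minutes.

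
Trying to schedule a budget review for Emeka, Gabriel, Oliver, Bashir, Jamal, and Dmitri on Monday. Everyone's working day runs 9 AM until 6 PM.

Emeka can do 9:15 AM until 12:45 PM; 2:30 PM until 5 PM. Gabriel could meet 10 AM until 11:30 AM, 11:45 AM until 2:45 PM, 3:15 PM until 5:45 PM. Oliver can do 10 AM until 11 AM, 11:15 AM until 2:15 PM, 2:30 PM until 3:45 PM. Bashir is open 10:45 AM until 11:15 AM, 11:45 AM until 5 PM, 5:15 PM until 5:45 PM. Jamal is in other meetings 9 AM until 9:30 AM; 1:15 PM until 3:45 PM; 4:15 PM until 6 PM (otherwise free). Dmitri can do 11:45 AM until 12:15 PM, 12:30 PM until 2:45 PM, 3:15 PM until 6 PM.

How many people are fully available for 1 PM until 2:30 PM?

Emeka free: 09:15-12:45, 14:30-17:00.
Gabriel free: 10:00-11:30, 11:45-14:45, 15:15-17:45.
Oliver free: 10:00-11:00, 11:15-14:15, 14:30-15:45.
Bashir free: 10:45-11:15, 11:45-17:00, 17:15-17:45.
Jamal free: 09:30-13:15, 15:45-16:15 (invert busy blocks within the working day).
Dmitri free: 11:45-12:15, 12:30-14:45, 15:15-18:00.
Gabriel, Bashir, and Dmitri can make the full 13:00-14:30 slot — that's 3.

3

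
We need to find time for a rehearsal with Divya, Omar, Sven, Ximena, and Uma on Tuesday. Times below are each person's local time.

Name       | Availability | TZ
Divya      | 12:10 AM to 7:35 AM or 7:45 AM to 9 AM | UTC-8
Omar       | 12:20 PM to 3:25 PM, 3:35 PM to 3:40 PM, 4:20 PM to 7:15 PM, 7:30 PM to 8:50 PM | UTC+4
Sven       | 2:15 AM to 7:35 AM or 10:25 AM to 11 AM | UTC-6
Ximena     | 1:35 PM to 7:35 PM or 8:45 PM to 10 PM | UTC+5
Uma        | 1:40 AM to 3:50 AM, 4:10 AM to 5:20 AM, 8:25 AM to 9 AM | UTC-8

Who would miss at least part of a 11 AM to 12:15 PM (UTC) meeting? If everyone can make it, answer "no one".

Omar, Uma

Divya in UTC: 08:10-15:35, 15:45-17:00 (add 8h to convert from UTC-8).
Omar in UTC: 08:20-11:25, 11:35-11:40, 12:20-15:15, 15:30-16:50 (subtract 4h to convert from UTC+4).
Sven in UTC: 08:15-13:35, 16:25-17:00 (add 6h to convert from UTC-6).
Ximena in UTC: 08:35-14:35, 15:45-17:00 (subtract 5h to convert from UTC+5).
Uma in UTC: 09:40-11:50, 12:10-13:20, 16:25-17:00 (add 8h to convert from UTC-8).
Divya: free for 11:00-12:15. Omar: not fully free for 11:00-12:15. Sven: free for 11:00-12:15. Ximena: free for 11:00-12:15. Uma: not fully free for 11:00-12:15.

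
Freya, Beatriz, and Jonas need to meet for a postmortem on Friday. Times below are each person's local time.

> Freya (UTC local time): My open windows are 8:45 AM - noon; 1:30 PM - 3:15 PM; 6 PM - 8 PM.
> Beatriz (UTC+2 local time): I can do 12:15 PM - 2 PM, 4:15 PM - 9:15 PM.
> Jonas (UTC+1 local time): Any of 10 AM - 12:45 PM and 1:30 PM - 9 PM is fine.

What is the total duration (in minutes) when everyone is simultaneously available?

225

Freya in UTC: 08:45-12:00, 13:30-15:15, 18:00-20:00.
Beatriz in UTC: 10:15-12:00, 14:15-19:15 (subtract 2h to convert from UTC+2).
Jonas in UTC: 09:00-11:45, 12:30-20:00 (subtract 1h to convert from UTC+1).
Freya ∩ Beatriz: 10:15-12:00, 14:15-15:15, 18:00-19:15.
Freya ∩ Beatriz ∩ Jonas: 10:15-11:45, 14:15-15:15, 18:00-19:15.
Summing the common windows: 90 + 60 + 75 = 225 minutes.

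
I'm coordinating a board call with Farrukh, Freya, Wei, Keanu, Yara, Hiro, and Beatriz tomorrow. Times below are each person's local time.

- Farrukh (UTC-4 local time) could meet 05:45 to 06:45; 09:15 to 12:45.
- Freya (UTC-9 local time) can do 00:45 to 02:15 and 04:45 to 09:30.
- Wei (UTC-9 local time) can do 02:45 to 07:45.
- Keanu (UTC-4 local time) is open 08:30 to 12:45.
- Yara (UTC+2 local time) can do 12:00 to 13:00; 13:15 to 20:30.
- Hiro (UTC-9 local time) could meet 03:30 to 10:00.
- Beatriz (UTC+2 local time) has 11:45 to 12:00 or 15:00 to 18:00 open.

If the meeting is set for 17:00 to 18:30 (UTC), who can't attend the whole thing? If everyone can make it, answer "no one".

Farrukh in UTC: 09:45-10:45, 13:15-16:45 (add 4h to convert from UTC-4).
Freya in UTC: 09:45-11:15, 13:45-18:30 (add 9h to convert from UTC-9).
Wei in UTC: 11:45-16:45 (add 9h to convert from UTC-9).
Keanu in UTC: 12:30-16:45 (add 4h to convert from UTC-4).
Yara in UTC: 10:00-11:00, 11:15-18:30 (subtract 2h to convert from UTC+2).
Hiro in UTC: 12:30-19:00 (add 9h to convert from UTC-9).
Beatriz in UTC: 09:45-10:00, 13:00-16:00 (subtract 2h to convert from UTC+2).
Farrukh: not fully free for 17:00-18:30. Freya: free for 17:00-18:30. Wei: not fully free for 17:00-18:30. Keanu: not fully free for 17:00-18:30. Yara: free for 17:00-18:30. Hiro: free for 17:00-18:30. Beatriz: not fully free for 17:00-18:30.

Beatriz, Farrukh, Keanu, Wei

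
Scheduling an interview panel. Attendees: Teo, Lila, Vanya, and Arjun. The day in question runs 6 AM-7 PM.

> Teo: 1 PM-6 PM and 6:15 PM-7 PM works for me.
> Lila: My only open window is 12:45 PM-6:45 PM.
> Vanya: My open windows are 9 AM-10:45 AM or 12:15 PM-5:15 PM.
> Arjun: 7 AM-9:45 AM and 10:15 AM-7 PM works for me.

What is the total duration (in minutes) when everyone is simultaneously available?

255

Teo ∩ Lila: 13:00-18:00, 18:15-18:45.
Teo ∩ Lila ∩ Vanya: 13:00-17:15.
Teo ∩ Lila ∩ Vanya ∩ Arjun: 13:00-17:15.
That's a single block of 255 minutes.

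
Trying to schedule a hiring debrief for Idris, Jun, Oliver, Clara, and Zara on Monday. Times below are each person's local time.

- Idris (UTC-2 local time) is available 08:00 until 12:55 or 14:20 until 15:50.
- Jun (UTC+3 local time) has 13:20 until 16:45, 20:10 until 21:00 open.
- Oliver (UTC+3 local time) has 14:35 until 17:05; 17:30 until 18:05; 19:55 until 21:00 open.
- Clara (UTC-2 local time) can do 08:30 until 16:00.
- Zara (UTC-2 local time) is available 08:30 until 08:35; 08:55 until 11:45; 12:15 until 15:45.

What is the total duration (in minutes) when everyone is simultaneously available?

Idris in UTC: 10:00-14:55, 16:20-17:50 (add 2h to convert from UTC-2).
Jun in UTC: 10:20-13:45, 17:10-18:00 (subtract 3h to convert from UTC+3).
Oliver in UTC: 11:35-14:05, 14:30-15:05, 16:55-18:00 (subtract 3h to convert from UTC+3).
Clara in UTC: 10:30-18:00 (add 2h to convert from UTC-2).
Zara in UTC: 10:30-10:35, 10:55-13:45, 14:15-17:45 (add 2h to convert from UTC-2).
Idris ∩ Jun: 10:20-13:45, 17:10-17:50.
Idris ∩ Jun ∩ Oliver: 11:35-13:45, 17:10-17:50.
Idris ∩ Jun ∩ Oliver ∩ Clara: 11:35-13:45, 17:10-17:50.
Idris ∩ Jun ∩ Oliver ∩ Clara ∩ Zara: 11:35-13:45, 17:10-17:45.
So the common availability across everyone is 11:35-13:45, 17:10-17:45.
Summing the common windows: 130 + 35 = 165 minutes.

165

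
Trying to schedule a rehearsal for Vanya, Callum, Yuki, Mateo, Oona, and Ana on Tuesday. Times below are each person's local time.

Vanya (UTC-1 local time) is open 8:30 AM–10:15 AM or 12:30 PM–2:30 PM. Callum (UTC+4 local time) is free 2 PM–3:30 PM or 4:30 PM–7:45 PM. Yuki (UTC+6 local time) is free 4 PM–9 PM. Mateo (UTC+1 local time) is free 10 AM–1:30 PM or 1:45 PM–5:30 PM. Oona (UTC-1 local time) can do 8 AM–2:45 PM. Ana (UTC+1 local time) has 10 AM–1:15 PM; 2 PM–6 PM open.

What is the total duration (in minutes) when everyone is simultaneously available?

Vanya in UTC: 09:30-11:15, 13:30-15:30 (add 1h to convert from UTC-1).
Callum in UTC: 10:00-11:30, 12:30-15:45 (subtract 4h to convert from UTC+4).
Yuki in UTC: 10:00-15:00 (subtract 6h to convert from UTC+6).
Mateo in UTC: 09:00-12:30, 12:45-16:30 (subtract 1h to convert from UTC+1).
Oona in UTC: 09:00-15:45 (add 1h to convert from UTC-1).
Ana in UTC: 09:00-12:15, 13:00-17:00 (subtract 1h to convert from UTC+1).
Vanya ∩ Callum: 10:00-11:15, 13:30-15:30.
Vanya ∩ Callum ∩ Yuki: 10:00-11:15, 13:30-15:00.
Vanya ∩ Callum ∩ Yuki ∩ Mateo: 10:00-11:15, 13:30-15:00.
Vanya ∩ Callum ∩ Yuki ∩ Mateo ∩ Oona: 10:00-11:15, 13:30-15:00.
Vanya ∩ Callum ∩ Yuki ∩ Mateo ∩ Oona ∩ Ana: 10:00-11:15, 13:30-15:00.
Those are the intersection windows.
Summing the common windows: 75 + 90 = 165 minutes.

165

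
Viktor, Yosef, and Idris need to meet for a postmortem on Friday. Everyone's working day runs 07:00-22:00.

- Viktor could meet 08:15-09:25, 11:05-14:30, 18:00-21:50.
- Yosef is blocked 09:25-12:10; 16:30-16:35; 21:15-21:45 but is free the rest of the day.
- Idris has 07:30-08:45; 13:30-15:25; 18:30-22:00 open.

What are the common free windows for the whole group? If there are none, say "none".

Viktor free: 08:15-09:25, 11:05-14:30, 18:00-21:50.
Yosef free: 07:00-09:25, 12:10-16:30, 16:35-21:15, 21:45-22:00 (invert busy blocks within the working day).
Idris free: 07:30-08:45, 13:30-15:25, 18:30-22:00.
Viktor ∩ Yosef: 08:15-09:25, 12:10-14:30, 18:00-21:15, 21:45-21:50.
Viktor ∩ Yosef ∩ Idris: 08:15-08:45, 13:30-14:30, 18:30-21:15, 21:45-21:50.
Those are the intersection windows.

08:15-08:45, 13:30-14:30, 18:30-21:15, 21:45-21:50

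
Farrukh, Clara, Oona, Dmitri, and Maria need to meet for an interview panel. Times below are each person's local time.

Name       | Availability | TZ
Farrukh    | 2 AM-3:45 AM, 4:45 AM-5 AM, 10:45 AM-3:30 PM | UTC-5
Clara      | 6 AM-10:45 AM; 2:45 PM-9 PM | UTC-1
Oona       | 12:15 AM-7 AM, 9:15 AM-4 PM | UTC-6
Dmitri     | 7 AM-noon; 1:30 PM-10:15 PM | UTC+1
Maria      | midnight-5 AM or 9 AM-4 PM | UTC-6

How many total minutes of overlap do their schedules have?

405

Farrukh in UTC: 07:00-08:45, 09:45-10:00, 15:45-20:30 (add 5h to convert from UTC-5).
Clara in UTC: 07:00-11:45, 15:45-22:00 (add 1h to convert from UTC-1).
Oona in UTC: 06:15-13:00, 15:15-22:00 (add 6h to convert from UTC-6).
Dmitri in UTC: 06:00-11:00, 12:30-21:15 (subtract 1h to convert from UTC+1).
Maria in UTC: 06:00-11:00, 15:00-22:00 (add 6h to convert from UTC-6).
Farrukh ∩ Clara: 07:00-08:45, 09:45-10:00, 15:45-20:30.
Farrukh ∩ Clara ∩ Oona: 07:00-08:45, 09:45-10:00, 15:45-20:30.
Farrukh ∩ Clara ∩ Oona ∩ Dmitri: 07:00-08:45, 09:45-10:00, 15:45-20:30.
Farrukh ∩ Clara ∩ Oona ∩ Dmitri ∩ Maria: 07:00-08:45, 09:45-10:00, 15:45-20:30.
Summing the common windows: 105 + 15 + 285 = 405 minutes.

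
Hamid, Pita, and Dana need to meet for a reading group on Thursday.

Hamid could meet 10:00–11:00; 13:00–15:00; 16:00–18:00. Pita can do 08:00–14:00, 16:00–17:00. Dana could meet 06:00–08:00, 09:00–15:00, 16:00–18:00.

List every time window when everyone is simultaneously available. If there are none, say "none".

10:00-11:00, 13:00-14:00, 16:00-17:00

Hamid ∩ Pita: 10:00-11:00, 13:00-14:00, 16:00-17:00.
Hamid ∩ Pita ∩ Dana: 10:00-11:00, 13:00-14:00, 16:00-17:00.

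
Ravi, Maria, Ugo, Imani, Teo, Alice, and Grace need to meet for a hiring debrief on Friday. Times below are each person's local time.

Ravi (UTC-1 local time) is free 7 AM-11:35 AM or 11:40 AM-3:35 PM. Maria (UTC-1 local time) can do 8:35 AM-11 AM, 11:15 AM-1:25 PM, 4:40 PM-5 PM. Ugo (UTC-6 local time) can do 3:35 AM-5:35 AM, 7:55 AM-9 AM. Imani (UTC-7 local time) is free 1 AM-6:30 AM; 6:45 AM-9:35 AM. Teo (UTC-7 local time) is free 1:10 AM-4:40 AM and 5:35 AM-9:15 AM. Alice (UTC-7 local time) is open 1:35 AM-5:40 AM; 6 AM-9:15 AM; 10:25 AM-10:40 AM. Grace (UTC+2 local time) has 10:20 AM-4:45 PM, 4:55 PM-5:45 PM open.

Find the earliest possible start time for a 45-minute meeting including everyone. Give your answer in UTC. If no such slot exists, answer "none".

09:35

Ravi in UTC: 08:00-12:35, 12:40-16:35 (add 1h to convert from UTC-1).
Maria in UTC: 09:35-12:00, 12:15-14:25, 17:40-18:00 (add 1h to convert from UTC-1).
Ugo in UTC: 09:35-11:35, 13:55-15:00 (add 6h to convert from UTC-6).
Imani in UTC: 08:00-13:30, 13:45-16:35 (add 7h to convert from UTC-7).
Teo in UTC: 08:10-11:40, 12:35-16:15 (add 7h to convert from UTC-7).
Alice in UTC: 08:35-12:40, 13:00-16:15, 17:25-17:40 (add 7h to convert from UTC-7).
Grace in UTC: 08:20-14:45, 14:55-15:45 (subtract 2h to convert from UTC+2).
Ravi ∩ Maria: 09:35-12:00, 12:15-12:35, 12:40-14:25.
Ravi ∩ Maria ∩ Ugo: 09:35-11:35, 13:55-14:25.
Ravi ∩ Maria ∩ Ugo ∩ Imani: 09:35-11:35, 13:55-14:25.
Ravi ∩ Maria ∩ Ugo ∩ Imani ∩ Teo: 09:35-11:35, 13:55-14:25.
Ravi ∩ Maria ∩ Ugo ∩ Imani ∩ Teo ∩ Alice: 09:35-11:35, 13:55-14:25.
Ravi ∩ Maria ∩ Ugo ∩ Imani ∩ Teo ∩ Alice ∩ Grace: 09:35-11:35, 13:55-14:25.
The first common window of at least 45 minutes is 09:35-11:35, so the earliest start is 09:35.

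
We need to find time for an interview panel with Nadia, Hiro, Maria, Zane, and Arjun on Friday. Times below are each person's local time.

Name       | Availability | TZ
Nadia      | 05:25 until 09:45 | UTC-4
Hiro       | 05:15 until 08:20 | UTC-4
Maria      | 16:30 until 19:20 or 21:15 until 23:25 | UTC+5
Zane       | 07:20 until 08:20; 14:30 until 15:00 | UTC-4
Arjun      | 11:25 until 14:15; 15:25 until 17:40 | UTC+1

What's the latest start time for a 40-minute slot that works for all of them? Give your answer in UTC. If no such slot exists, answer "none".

11:40

Nadia in UTC: 09:25-13:45 (add 4h to convert from UTC-4).
Hiro in UTC: 09:15-12:20 (add 4h to convert from UTC-4).
Maria in UTC: 11:30-14:20, 16:15-18:25 (subtract 5h to convert from UTC+5).
Zane in UTC: 11:20-12:20, 18:30-19:00 (add 4h to convert from UTC-4).
Arjun in UTC: 10:25-13:15, 14:25-16:40 (subtract 1h to convert from UTC+1).
Nadia ∩ Hiro: 09:25-12:20.
Nadia ∩ Hiro ∩ Maria: 11:30-12:20.
Nadia ∩ Hiro ∩ Maria ∩ Zane: 11:30-12:20.
Nadia ∩ Hiro ∩ Maria ∩ Zane ∩ Arjun: 11:30-12:20.
The last common window of at least 40 minutes is 11:30-12:20; a 40-minute meeting can start as late as 11:40 and still end by 12:20.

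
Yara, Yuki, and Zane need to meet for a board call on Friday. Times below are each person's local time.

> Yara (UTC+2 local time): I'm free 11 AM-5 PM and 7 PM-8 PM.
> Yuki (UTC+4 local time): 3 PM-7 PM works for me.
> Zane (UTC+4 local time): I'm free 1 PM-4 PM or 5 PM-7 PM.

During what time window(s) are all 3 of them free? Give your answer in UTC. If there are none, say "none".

11:00-12:00, 13:00-15:00

Yara in UTC: 09:00-15:00, 17:00-18:00 (subtract 2h to convert from UTC+2).
Yuki in UTC: 11:00-15:00 (subtract 4h to convert from UTC+4).
Zane in UTC: 09:00-12:00, 13:00-15:00 (subtract 4h to convert from UTC+4).
Yara ∩ Yuki: 11:00-15:00.
Yara ∩ Yuki ∩ Zane: 11:00-12:00, 13:00-15:00.
Those are the intersection windows.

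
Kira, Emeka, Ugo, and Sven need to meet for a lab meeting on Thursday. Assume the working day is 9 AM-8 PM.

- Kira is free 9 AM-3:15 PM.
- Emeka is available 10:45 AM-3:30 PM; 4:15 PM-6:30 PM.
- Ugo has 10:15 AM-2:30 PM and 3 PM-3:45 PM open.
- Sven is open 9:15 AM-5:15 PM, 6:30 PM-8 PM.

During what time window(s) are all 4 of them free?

Kira ∩ Emeka: 10:45-15:15.
Kira ∩ Emeka ∩ Ugo: 10:45-14:30, 15:00-15:15.
Kira ∩ Emeka ∩ Ugo ∩ Sven: 10:45-14:30, 15:00-15:15.

10:45-14:30, 15:00-15:15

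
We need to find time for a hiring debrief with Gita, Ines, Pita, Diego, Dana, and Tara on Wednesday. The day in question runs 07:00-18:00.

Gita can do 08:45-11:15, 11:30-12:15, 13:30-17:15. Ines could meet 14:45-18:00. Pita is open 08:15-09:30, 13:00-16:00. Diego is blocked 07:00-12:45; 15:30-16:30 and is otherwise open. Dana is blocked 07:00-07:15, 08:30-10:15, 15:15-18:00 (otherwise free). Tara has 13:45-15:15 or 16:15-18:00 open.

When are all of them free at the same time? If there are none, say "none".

Gita free: 08:45-11:15, 11:30-12:15, 13:30-17:15.
Ines free: 14:45-18:00.
Pita free: 08:15-09:30, 13:00-16:00.
Diego free: 12:45-15:30, 16:30-18:00 (invert busy blocks within the working day).
Dana free: 07:15-08:30, 10:15-15:15 (invert busy blocks within the working day).
Tara free: 13:45-15:15, 16:15-18:00.
Gita ∩ Ines: 14:45-17:15.
Gita ∩ Ines ∩ Pita: 14:45-16:00.
Gita ∩ Ines ∩ Pita ∩ Diego: 14:45-15:30.
Gita ∩ Ines ∩ Pita ∩ Diego ∩ Dana: 14:45-15:15.
Gita ∩ Ines ∩ Pita ∩ Diego ∩ Dana ∩ Tara: 14:45-15:15.

14:45-15:15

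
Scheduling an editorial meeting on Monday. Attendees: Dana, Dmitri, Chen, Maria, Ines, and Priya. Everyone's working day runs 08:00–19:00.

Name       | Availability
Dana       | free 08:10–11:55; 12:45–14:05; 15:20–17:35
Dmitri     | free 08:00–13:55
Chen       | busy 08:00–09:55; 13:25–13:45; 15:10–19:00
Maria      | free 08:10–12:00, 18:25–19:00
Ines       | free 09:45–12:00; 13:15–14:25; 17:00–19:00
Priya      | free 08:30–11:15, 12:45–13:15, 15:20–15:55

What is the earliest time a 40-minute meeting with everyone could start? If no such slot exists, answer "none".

09:55

Dana free: 08:10-11:55, 12:45-14:05, 15:20-17:35.
Dmitri free: 08:00-13:55.
Chen free: 09:55-13:25, 13:45-15:10 (invert busy blocks within the working day).
Maria free: 08:10-12:00, 18:25-19:00.
Ines free: 09:45-12:00, 13:15-14:25, 17:00-19:00.
Priya free: 08:30-11:15, 12:45-13:15, 15:20-15:55.
Dana ∩ Dmitri: 08:10-11:55, 12:45-13:55.
Dana ∩ Dmitri ∩ Chen: 09:55-11:55, 12:45-13:25, 13:45-13:55.
Dana ∩ Dmitri ∩ Chen ∩ Maria: 09:55-11:55.
Dana ∩ Dmitri ∩ Chen ∩ Maria ∩ Ines: 09:55-11:55.
Dana ∩ Dmitri ∩ Chen ∩ Maria ∩ Ines ∩ Priya: 09:55-11:15.
The first common window of at least 40 minutes is 09:55-11:15, so the earliest start is 09:55.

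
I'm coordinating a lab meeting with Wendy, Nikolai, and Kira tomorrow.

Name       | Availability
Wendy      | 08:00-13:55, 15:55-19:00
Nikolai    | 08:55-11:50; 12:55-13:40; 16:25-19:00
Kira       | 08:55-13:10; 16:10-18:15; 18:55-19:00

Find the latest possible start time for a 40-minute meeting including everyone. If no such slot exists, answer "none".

Wendy ∩ Nikolai: 08:55-11:50, 12:55-13:40, 16:25-19:00.
Wendy ∩ Nikolai ∩ Kira: 08:55-11:50, 12:55-13:10, 16:25-18:15, 18:55-19:00.
So the common availability across everyone is 08:55-11:50, 12:55-13:10, 16:25-18:15, 18:55-19:00.
The last common window of at least 40 minutes is 16:25-18:15; a 40-minute meeting can start as late as 17:35 and still end by 18:15.

17:35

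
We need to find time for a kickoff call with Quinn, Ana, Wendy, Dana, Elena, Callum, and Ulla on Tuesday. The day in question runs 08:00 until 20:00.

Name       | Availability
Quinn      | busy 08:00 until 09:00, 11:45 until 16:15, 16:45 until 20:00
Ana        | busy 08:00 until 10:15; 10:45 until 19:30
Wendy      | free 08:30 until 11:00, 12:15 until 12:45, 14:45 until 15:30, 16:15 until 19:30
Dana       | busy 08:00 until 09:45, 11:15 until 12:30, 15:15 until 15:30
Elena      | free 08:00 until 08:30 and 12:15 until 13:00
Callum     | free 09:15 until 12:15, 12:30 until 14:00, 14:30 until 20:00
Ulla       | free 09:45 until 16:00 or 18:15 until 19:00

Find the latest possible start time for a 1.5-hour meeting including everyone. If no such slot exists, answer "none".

none

Quinn free: 09:00-11:45, 16:15-16:45 (invert busy blocks within the working day).
Ana free: 10:15-10:45, 19:30-20:00 (invert busy blocks within the working day).
Wendy free: 08:30-11:00, 12:15-12:45, 14:45-15:30, 16:15-19:30.
Dana free: 09:45-11:15, 12:30-15:15, 15:30-20:00 (invert busy blocks within the working day).
Elena free: 08:00-08:30, 12:15-13:00.
Callum free: 09:15-12:15, 12:30-14:00, 14:30-20:00.
Ulla free: 09:45-16:00, 18:15-19:00.
Quinn ∩ Ana: 10:15-10:45.
Quinn ∩ Ana ∩ Wendy: 10:15-10:45.
Quinn ∩ Ana ∩ Wendy ∩ Dana: 10:15-10:45.
Quinn ∩ Ana ∩ Wendy ∩ Dana ∩ Elena: ∅.
Quinn ∩ Ana ∩ Wendy ∩ Dana ∩ Elena ∩ Callum: ∅.
Quinn ∩ Ana ∩ Wendy ∩ Dana ∩ Elena ∩ Callum ∩ Ulla: ∅.
There is no time when everyone is free.
No common window is at least 90 minutes long.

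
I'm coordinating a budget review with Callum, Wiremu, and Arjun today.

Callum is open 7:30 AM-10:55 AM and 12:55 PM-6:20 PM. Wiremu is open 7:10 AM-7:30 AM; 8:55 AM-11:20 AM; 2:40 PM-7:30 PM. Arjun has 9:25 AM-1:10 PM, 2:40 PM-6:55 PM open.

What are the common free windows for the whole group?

09:25-10:55, 14:40-18:20

Callum ∩ Wiremu: 08:55-10:55, 14:40-18:20.
Callum ∩ Wiremu ∩ Arjun: 09:25-10:55, 14:40-18:20.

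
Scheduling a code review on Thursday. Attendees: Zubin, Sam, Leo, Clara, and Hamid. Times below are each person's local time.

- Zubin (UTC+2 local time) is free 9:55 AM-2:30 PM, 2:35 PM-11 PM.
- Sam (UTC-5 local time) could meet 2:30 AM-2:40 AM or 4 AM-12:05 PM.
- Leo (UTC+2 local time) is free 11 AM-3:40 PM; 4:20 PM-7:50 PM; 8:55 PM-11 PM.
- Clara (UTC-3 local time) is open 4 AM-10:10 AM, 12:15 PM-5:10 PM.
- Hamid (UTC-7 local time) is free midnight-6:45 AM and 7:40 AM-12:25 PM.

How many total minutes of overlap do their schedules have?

Zubin in UTC: 07:55-12:30, 12:35-21:00 (subtract 2h to convert from UTC+2).
Sam in UTC: 07:30-07:40, 09:00-17:05 (add 5h to convert from UTC-5).
Leo in UTC: 09:00-13:40, 14:20-17:50, 18:55-21:00 (subtract 2h to convert from UTC+2).
Clara in UTC: 07:00-13:10, 15:15-20:10 (add 3h to convert from UTC-3).
Hamid in UTC: 07:00-13:45, 14:40-19:25 (add 7h to convert from UTC-7).
Zubin ∩ Sam: 09:00-12:30, 12:35-17:05.
Zubin ∩ Sam ∩ Leo: 09:00-12:30, 12:35-13:40, 14:20-17:05.
Zubin ∩ Sam ∩ Leo ∩ Clara: 09:00-12:30, 12:35-13:10, 15:15-17:05.
Zubin ∩ Sam ∩ Leo ∩ Clara ∩ Hamid: 09:00-12:30, 12:35-13:10, 15:15-17:05.
Summing the common windows: 210 + 35 + 110 = 355 minutes.

355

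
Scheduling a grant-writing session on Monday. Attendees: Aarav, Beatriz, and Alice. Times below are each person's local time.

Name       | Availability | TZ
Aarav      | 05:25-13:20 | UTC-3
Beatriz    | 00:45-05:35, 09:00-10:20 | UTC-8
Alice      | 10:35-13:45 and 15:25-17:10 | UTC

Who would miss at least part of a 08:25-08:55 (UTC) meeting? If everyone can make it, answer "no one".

Alice, Beatriz

Aarav in UTC: 08:25-16:20 (add 3h to convert from UTC-3).
Beatriz in UTC: 08:45-13:35, 17:00-18:20 (add 8h to convert from UTC-8).
Alice in UTC: 10:35-13:45, 15:25-17:10.
Aarav: free for 08:25-08:55. Beatriz: not fully free for 08:25-08:55. Alice: not fully free for 08:25-08:55.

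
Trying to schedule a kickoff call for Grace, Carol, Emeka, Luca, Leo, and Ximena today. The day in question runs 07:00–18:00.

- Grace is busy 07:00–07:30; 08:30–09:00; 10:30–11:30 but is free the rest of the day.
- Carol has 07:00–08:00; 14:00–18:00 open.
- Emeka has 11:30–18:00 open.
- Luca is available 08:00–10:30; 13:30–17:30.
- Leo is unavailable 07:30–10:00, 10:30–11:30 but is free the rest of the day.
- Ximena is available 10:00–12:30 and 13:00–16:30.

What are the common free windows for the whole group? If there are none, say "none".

14:00-16:30

Grace free: 07:30-08:30, 09:00-10:30, 11:30-18:00 (invert busy blocks within the working day).
Carol free: 07:00-08:00, 14:00-18:00.
Emeka free: 11:30-18:00.
Luca free: 08:00-10:30, 13:30-17:30.
Leo free: 07:00-07:30, 10:00-10:30, 11:30-18:00 (invert busy blocks within the working day).
Ximena free: 10:00-12:30, 13:00-16:30.
Grace ∩ Carol: 07:30-08:00, 14:00-18:00.
Grace ∩ Carol ∩ Emeka: 14:00-18:00.
Grace ∩ Carol ∩ Emeka ∩ Luca: 14:00-17:30.
Grace ∩ Carol ∩ Emeka ∩ Luca ∩ Leo: 14:00-17:30.
Grace ∩ Carol ∩ Emeka ∩ Luca ∩ Leo ∩ Ximena: 14:00-16:30.
Those are the intersection windows.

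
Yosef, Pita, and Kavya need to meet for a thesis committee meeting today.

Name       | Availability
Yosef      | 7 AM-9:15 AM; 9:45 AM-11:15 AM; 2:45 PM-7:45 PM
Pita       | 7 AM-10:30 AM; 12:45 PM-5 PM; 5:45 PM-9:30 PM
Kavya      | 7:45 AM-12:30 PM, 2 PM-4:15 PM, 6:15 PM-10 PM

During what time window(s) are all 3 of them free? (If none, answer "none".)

Yosef ∩ Pita: 07:00-09:15, 09:45-10:30, 14:45-17:00, 17:45-19:45.
Yosef ∩ Pita ∩ Kavya: 07:45-09:15, 09:45-10:30, 14:45-16:15, 18:15-19:45.

07:45-09:15, 09:45-10:30, 14:45-16:15, 18:15-19:45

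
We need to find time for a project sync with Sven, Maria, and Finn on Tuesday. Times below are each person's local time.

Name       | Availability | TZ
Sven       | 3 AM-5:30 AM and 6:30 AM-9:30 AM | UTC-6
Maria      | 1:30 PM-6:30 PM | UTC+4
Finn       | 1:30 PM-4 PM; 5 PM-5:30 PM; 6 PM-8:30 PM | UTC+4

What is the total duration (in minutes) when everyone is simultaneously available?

180

Sven in UTC: 09:00-11:30, 12:30-15:30 (add 6h to convert from UTC-6).
Maria in UTC: 09:30-14:30 (subtract 4h to convert from UTC+4).
Finn in UTC: 09:30-12:00, 13:00-13:30, 14:00-16:30 (subtract 4h to convert from UTC+4).
Sven ∩ Maria: 09:30-11:30, 12:30-14:30.
Sven ∩ Maria ∩ Finn: 09:30-11:30, 13:00-13:30, 14:00-14:30.
Summing the common windows: 120 + 30 + 30 = 180 minutes.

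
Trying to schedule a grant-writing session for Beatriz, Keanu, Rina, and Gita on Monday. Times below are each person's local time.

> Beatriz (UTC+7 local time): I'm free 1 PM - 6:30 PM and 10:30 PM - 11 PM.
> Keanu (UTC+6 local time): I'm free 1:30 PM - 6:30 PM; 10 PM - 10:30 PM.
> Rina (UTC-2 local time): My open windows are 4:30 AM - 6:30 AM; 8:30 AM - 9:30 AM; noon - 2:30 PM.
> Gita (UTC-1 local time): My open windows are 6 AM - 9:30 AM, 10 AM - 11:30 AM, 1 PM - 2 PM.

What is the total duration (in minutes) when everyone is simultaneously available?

90

Beatriz in UTC: 06:00-11:30, 15:30-16:00 (subtract 7h to convert from UTC+7).
Keanu in UTC: 07:30-12:30, 16:00-16:30 (subtract 6h to convert from UTC+6).
Rina in UTC: 06:30-08:30, 10:30-11:30, 14:00-16:30 (add 2h to convert from UTC-2).
Gita in UTC: 07:00-10:30, 11:00-12:30, 14:00-15:00 (add 1h to convert from UTC-1).
Beatriz ∩ Keanu: 07:30-11:30.
Beatriz ∩ Keanu ∩ Rina: 07:30-08:30, 10:30-11:30.
Beatriz ∩ Keanu ∩ Rina ∩ Gita: 07:30-08:30, 11:00-11:30.
Those are the intersection windows.
Summing the common windows: 60 + 30 = 90 minutes.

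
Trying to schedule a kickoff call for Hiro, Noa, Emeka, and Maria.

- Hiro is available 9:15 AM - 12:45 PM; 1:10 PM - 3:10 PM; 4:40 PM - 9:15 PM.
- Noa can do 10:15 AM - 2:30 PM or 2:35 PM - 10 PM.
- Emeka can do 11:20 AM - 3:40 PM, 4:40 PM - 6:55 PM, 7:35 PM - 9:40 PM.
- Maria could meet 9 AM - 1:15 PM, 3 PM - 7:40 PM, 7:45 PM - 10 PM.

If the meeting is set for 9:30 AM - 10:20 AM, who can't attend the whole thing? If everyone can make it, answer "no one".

Emeka, Noa

Hiro: free for 09:30-10:20. Noa: not fully free for 09:30-10:20. Emeka: not fully free for 09:30-10:20. Maria: free for 09:30-10:20.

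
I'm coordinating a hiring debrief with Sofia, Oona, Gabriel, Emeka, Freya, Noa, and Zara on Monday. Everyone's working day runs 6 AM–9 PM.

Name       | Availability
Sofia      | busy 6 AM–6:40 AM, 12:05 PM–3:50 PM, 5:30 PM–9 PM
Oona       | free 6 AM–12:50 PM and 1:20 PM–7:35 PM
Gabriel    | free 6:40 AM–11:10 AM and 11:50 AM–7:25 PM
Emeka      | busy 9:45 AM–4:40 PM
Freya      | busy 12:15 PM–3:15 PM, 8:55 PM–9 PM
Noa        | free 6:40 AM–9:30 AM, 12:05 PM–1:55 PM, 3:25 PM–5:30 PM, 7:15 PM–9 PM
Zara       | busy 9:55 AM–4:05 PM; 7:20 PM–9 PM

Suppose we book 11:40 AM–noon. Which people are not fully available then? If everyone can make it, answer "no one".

Emeka, Gabriel, Noa, Zara

Sofia free: 06:40-12:05, 15:50-17:30 (invert busy blocks within the working day).
Oona free: 06:00-12:50, 13:20-19:35.
Gabriel free: 06:40-11:10, 11:50-19:25.
Emeka free: 06:00-09:45, 16:40-21:00 (invert busy blocks within the working day).
Freya free: 06:00-12:15, 15:15-20:55 (invert busy blocks within the working day).
Noa free: 06:40-09:30, 12:05-13:55, 15:25-17:30, 19:15-21:00.
Zara free: 06:00-09:55, 16:05-19:20 (invert busy blocks within the working day).
Sofia: free for 11:40-12:00. Oona: free for 11:40-12:00. Gabriel: not fully free for 11:40-12:00. Emeka: not fully free for 11:40-12:00. Freya: free for 11:40-12:00. Noa: not fully free for 11:40-12:00. Zara: not fully free for 11:40-12:00.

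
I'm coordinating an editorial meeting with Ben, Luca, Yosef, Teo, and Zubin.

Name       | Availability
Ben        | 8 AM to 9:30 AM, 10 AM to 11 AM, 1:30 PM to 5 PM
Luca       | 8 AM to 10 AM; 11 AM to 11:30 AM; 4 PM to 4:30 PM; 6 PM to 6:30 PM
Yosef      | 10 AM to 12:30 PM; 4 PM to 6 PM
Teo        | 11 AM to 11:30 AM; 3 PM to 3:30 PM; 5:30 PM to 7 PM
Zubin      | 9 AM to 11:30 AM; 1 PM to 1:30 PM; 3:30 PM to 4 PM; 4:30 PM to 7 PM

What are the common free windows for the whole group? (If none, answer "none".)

Ben ∩ Luca: 08:00-09:30, 16:00-16:30.
Ben ∩ Luca ∩ Yosef: 16:00-16:30.
Ben ∩ Luca ∩ Yosef ∩ Teo: ∅.
Ben ∩ Luca ∩ Yosef ∩ Teo ∩ Zubin: ∅.
There is no time when everyone is free.

none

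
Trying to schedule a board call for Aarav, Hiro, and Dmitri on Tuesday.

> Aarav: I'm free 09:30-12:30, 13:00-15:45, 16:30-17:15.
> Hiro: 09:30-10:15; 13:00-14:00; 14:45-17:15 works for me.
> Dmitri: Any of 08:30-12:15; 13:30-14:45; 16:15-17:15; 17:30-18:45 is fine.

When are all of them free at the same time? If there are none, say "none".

09:30-10:15, 13:30-14:00, 16:30-17:15

Aarav ∩ Hiro: 09:30-10:15, 13:00-14:00, 14:45-15:45, 16:30-17:15.
Aarav ∩ Hiro ∩ Dmitri: 09:30-10:15, 13:30-14:00, 16:30-17:15.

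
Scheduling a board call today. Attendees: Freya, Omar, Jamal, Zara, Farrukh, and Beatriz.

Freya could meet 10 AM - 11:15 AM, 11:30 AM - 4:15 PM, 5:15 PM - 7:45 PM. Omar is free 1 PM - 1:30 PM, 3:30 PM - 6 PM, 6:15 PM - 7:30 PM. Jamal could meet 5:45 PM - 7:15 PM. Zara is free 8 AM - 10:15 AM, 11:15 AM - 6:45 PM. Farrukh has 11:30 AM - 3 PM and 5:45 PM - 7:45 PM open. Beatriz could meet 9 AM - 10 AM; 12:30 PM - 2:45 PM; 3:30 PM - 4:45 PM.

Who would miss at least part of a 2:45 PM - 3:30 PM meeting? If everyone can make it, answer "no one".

Beatriz, Farrukh, Jamal, Omar

Freya: free for 14:45-15:30. Omar: not fully free for 14:45-15:30. Jamal: not fully free for 14:45-15:30. Zara: free for 14:45-15:30. Farrukh: not fully free for 14:45-15:30. Beatriz: not fully free for 14:45-15:30.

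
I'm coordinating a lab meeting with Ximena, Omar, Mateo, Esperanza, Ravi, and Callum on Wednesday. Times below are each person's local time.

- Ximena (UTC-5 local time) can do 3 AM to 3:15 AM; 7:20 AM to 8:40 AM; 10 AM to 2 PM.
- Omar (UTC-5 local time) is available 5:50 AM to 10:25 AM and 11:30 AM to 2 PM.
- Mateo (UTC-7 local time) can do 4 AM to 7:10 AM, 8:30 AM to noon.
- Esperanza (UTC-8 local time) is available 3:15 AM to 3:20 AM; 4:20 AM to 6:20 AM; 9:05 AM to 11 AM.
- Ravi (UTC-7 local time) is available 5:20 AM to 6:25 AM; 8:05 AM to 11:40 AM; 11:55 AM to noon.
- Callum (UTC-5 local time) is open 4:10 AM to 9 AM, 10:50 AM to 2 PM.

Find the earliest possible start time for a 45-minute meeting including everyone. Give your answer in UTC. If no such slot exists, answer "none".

12:20

Ximena in UTC: 08:00-08:15, 12:20-13:40, 15:00-19:00 (add 5h to convert from UTC-5).
Omar in UTC: 10:50-15:25, 16:30-19:00 (add 5h to convert from UTC-5).
Mateo in UTC: 11:00-14:10, 15:30-19:00 (add 7h to convert from UTC-7).
Esperanza in UTC: 11:15-11:20, 12:20-14:20, 17:05-19:00 (add 8h to convert from UTC-8).
Ravi in UTC: 12:20-13:25, 15:05-18:40, 18:55-19:00 (add 7h to convert from UTC-7).
Callum in UTC: 09:10-14:00, 15:50-19:00 (add 5h to convert from UTC-5).
Ximena ∩ Omar: 12:20-13:40, 15:00-15:25, 16:30-19:00.
Ximena ∩ Omar ∩ Mateo: 12:20-13:40, 16:30-19:00.
Ximena ∩ Omar ∩ Mateo ∩ Esperanza: 12:20-13:40, 17:05-19:00.
Ximena ∩ Omar ∩ Mateo ∩ Esperanza ∩ Ravi: 12:20-13:25, 17:05-18:40, 18:55-19:00.
Ximena ∩ Omar ∩ Mateo ∩ Esperanza ∩ Ravi ∩ Callum: 12:20-13:25, 17:05-18:40, 18:55-19:00.
So the common availability across everyone is 12:20-13:25, 17:05-18:40, 18:55-19:00.
The first common window of at least 45 minutes is 12:20-13:25, so the earliest start is 12:20.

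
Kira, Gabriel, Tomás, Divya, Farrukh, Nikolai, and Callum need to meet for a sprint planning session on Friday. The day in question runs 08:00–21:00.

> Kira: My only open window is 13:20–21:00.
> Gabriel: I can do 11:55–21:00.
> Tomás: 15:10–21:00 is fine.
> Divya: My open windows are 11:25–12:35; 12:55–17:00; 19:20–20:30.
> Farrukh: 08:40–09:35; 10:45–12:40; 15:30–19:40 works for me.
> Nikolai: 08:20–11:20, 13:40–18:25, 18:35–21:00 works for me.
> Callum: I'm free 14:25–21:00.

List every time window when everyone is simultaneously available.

15:30-17:00, 19:20-19:40

Kira ∩ Gabriel: 13:20-21:00.
Kira ∩ Gabriel ∩ Tomás: 15:10-21:00.
Kira ∩ Gabriel ∩ Tomás ∩ Divya: 15:10-17:00, 19:20-20:30.
Kira ∩ Gabriel ∩ Tomás ∩ Divya ∩ Farrukh: 15:30-17:00, 19:20-19:40.
Kira ∩ Gabriel ∩ Tomás ∩ Divya ∩ Farrukh ∩ Nikolai: 15:30-17:00, 19:20-19:40.
Kira ∩ Gabriel ∩ Tomás ∩ Divya ∩ Farrukh ∩ Nikolai ∩ Callum: 15:30-17:00, 19:20-19:40.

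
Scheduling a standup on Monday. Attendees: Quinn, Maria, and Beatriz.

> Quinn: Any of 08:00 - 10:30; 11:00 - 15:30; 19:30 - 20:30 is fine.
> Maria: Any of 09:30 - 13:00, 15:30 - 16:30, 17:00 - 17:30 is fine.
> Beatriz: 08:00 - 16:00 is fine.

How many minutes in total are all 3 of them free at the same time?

Quinn ∩ Maria: 09:30-10:30, 11:00-13:00.
Quinn ∩ Maria ∩ Beatriz: 09:30-10:30, 11:00-13:00.
So the common availability across everyone is 09:30-10:30, 11:00-13:00.
Summing the common windows: 60 + 120 = 180 minutes.

180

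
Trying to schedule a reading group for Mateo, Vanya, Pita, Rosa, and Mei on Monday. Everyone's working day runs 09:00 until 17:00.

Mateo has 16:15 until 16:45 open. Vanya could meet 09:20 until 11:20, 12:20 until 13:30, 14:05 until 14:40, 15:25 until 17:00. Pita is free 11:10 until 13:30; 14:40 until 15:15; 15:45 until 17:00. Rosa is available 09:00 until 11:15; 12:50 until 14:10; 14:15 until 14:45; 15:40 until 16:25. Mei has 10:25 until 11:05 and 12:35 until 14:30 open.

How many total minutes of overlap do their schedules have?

0

Mateo ∩ Vanya: 16:15-16:45.
Mateo ∩ Vanya ∩ Pita: 16:15-16:45.
Mateo ∩ Vanya ∩ Pita ∩ Rosa: 16:15-16:25.
Mateo ∩ Vanya ∩ Pita ∩ Rosa ∩ Mei: ∅.
There is no time when everyone is free.
There is no common window, so the total is 0 minutes.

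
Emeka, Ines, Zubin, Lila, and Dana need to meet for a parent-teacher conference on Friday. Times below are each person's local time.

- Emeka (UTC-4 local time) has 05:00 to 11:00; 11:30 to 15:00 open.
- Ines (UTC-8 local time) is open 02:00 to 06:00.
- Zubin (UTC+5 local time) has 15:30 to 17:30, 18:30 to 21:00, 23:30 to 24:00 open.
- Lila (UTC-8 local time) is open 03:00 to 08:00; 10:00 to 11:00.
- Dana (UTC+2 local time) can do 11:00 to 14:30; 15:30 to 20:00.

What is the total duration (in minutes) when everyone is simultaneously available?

Emeka in UTC: 09:00-15:00, 15:30-19:00 (add 4h to convert from UTC-4).
Ines in UTC: 10:00-14:00 (add 8h to convert from UTC-8).
Zubin in UTC: 10:30-12:30, 13:30-16:00, 18:30-19:00 (subtract 5h to convert from UTC+5).
Lila in UTC: 11:00-16:00, 18:00-19:00 (add 8h to convert from UTC-8).
Dana in UTC: 09:00-12:30, 13:30-18:00 (subtract 2h to convert from UTC+2).
Emeka ∩ Ines: 10:00-14:00.
Emeka ∩ Ines ∩ Zubin: 10:30-12:30, 13:30-14:00.
Emeka ∩ Ines ∩ Zubin ∩ Lila: 11:00-12:30, 13:30-14:00.
Emeka ∩ Ines ∩ Zubin ∩ Lila ∩ Dana: 11:00-12:30, 13:30-14:00.
Those are the intersection windows.
Summing the common windows: 90 + 30 = 120 minutes.

120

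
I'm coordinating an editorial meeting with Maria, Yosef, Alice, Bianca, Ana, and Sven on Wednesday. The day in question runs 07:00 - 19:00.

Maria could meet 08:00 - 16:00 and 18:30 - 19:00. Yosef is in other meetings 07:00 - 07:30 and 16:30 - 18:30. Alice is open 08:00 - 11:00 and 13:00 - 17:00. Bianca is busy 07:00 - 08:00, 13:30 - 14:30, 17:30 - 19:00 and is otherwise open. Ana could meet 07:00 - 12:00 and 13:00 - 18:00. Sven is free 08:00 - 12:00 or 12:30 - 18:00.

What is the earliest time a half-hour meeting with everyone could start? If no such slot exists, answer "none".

Maria free: 08:00-16:00, 18:30-19:00.
Yosef free: 07:30-16:30, 18:30-19:00 (invert busy blocks within the working day).
Alice free: 08:00-11:00, 13:00-17:00.
Bianca free: 08:00-13:30, 14:30-17:30 (invert busy blocks within the working day).
Ana free: 07:00-12:00, 13:00-18:00.
Sven free: 08:00-12:00, 12:30-18:00.
Maria ∩ Yosef: 08:00-16:00, 18:30-19:00.
Maria ∩ Yosef ∩ Alice: 08:00-11:00, 13:00-16:00.
Maria ∩ Yosef ∩ Alice ∩ Bianca: 08:00-11:00, 13:00-13:30, 14:30-16:00.
Maria ∩ Yosef ∩ Alice ∩ Bianca ∩ Ana: 08:00-11:00, 13:00-13:30, 14:30-16:00.
Maria ∩ Yosef ∩ Alice ∩ Bianca ∩ Ana ∩ Sven: 08:00-11:00, 13:00-13:30, 14:30-16:00.
Those are the intersection windows.
The first common window of at least 30 minutes is 08:00-11:00, so the earliest start is 08:00.

08:00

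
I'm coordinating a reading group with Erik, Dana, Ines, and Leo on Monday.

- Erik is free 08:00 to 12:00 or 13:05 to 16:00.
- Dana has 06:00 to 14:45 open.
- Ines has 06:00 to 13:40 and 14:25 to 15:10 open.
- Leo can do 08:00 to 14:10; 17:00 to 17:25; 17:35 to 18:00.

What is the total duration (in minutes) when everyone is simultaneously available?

275

Erik ∩ Dana: 08:00-12:00, 13:05-14:45.
Erik ∩ Dana ∩ Ines: 08:00-12:00, 13:05-13:40, 14:25-14:45.
Erik ∩ Dana ∩ Ines ∩ Leo: 08:00-12:00, 13:05-13:40.
Those are the intersection windows.
Summing the common windows: 240 + 35 = 275 minutes.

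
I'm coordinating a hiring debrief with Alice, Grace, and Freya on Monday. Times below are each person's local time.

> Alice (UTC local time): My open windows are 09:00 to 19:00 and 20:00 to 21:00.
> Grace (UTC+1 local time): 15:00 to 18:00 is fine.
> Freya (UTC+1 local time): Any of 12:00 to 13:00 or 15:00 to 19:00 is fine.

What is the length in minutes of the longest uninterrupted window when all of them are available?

Alice in UTC: 09:00-19:00, 20:00-21:00.
Grace in UTC: 14:00-17:00 (subtract 1h to convert from UTC+1).
Freya in UTC: 11:00-12:00, 14:00-18:00 (subtract 1h to convert from UTC+1).
Alice ∩ Grace: 14:00-17:00.
Alice ∩ Grace ∩ Freya: 14:00-17:00.
Those are the intersection windows.
The longest is 14:00-17:00 at 180 minutes.

180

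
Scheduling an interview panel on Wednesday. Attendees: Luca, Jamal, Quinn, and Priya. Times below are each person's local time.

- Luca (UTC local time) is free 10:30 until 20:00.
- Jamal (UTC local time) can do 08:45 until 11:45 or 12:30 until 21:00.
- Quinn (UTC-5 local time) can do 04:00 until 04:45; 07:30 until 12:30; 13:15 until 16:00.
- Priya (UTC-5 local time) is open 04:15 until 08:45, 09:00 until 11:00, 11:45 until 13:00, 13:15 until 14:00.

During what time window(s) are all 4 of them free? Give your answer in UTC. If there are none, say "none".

Luca in UTC: 10:30-20:00.
Jamal in UTC: 08:45-11:45, 12:30-21:00.
Quinn in UTC: 09:00-09:45, 12:30-17:30, 18:15-21:00 (add 5h to convert from UTC-5).
Priya in UTC: 09:15-13:45, 14:00-16:00, 16:45-18:00, 18:15-19:00 (add 5h to convert from UTC-5).
Luca ∩ Jamal: 10:30-11:45, 12:30-20:00.
Luca ∩ Jamal ∩ Quinn: 12:30-17:30, 18:15-20:00.
Luca ∩ Jamal ∩ Quinn ∩ Priya: 12:30-13:45, 14:00-16:00, 16:45-17:30, 18:15-19:00.

12:30-13:45, 14:00-16:00, 16:45-17:30, 18:15-19:00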